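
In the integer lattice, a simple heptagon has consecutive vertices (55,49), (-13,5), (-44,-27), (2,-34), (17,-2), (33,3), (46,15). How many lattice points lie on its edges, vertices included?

10

Summing gcd(|Δx|,|Δy|) over the edges gives the boundary count: gcd(68,44) + gcd(31,32) + gcd(46,7) + gcd(15,32) + gcd(16,5) + gcd(13,12) + gcd(9,34) = 4+1+1+1+1+1+1 = 10.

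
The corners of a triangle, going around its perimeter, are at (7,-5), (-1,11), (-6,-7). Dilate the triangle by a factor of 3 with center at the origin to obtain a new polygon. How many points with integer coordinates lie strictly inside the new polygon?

The shoelace formula gives twice the area as |[7·11 − (-1)·(-5)] + [(-1)·(-7) − (-6)·11] + [(-6)·(-5) − 7·(-7)]| = 224, so the area is 112.
Along each edge there are gcd(|Δx|,|Δy|)+1 lattice points, so counting each shared vertex once the boundary has gcd(8,16) + gcd(5,18) + gcd(13,2) = 8+1+1 = 10.
Scaling by 3 multiplies the area by 3² = 9 (so the new area is 1008) and multiplies the boundary lattice-point count by 3, giving 30.
By Pick's theorem, the interior count of the dilated polygon is 1008 − 30/2 + 1 = 994.

994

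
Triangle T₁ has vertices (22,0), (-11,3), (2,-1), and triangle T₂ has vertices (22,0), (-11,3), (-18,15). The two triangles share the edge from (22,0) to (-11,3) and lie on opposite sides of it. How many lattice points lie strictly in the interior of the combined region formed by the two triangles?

The union is the simple quadrilateral with vertices (22,0), (2,-1), (-11,3), (-18,15) in order.
By the shoelace formula, twice the signed area is |[22·(-1) − 2·0] + [2·3 − (-11)·(-1)] + [(-11)·15 − (-18)·3] + [(-18)·0 − 22·15]| = 468, so the area is 234.
Summing gcd(|Δx|,|Δy|) over the edges gives the boundary count: gcd(20,1) + gcd(13,4) + gcd(7,12) + gcd(40,15) = 1+1+1+5 = 8.
By Pick's theorem I = A − B/2 + 1 = 234 − 8/2 + 1 = 231.

231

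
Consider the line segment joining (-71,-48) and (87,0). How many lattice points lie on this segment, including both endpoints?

The number of lattice points on a segment between lattice points is gcd(|Δx|,|Δy|) + 1 = gcd(158,48) + 1 = 2 + 1 = 3.

3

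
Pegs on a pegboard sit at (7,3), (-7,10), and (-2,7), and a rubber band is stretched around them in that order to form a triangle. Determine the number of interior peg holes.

By the shoelace formula, twice the signed area is |[7·10 − (-7)·3] + [(-7)·7 − (-2)·10] + [(-2)·3 − 7·7]| = 7, so the area is 7/2.
Summing gcd(|Δx|,|Δy|) over the edges gives the boundary count: gcd(14,7) + gcd(5,3) + gcd(9,4) = 7+1+1 = 9.
By Pick's theorem A = I + B/2 − 1, so I = 7/2 − 9/2 + 1 = 0.

0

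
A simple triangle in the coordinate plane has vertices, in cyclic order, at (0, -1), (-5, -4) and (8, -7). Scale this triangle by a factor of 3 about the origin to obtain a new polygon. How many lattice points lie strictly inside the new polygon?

238

Using the shoelace formula, 2A = |(0·(-4) − (-5)·(-1)) + ((-5)·(-7) − 8·(-4)) + (8·(-1) − 0·(-7))| = 54, so the area is 27.
Summing gcd(|Δx|,|Δy|) over the edges gives the boundary count: gcd(5,3) + gcd(13,3) + gcd(8,6) = 1+1+2 = 4.
Scaling by 3 multiplies the area by 3² = 9 (so the new area is 243) and multiplies the boundary lattice-point count by 3, giving 12.
By Pick's theorem, the interior count of the dilated polygon is 243 − 12/2 + 1 = 238.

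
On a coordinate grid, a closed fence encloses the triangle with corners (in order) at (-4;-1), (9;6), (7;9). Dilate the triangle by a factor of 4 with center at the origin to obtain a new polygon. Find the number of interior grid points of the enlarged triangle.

Using the shoelace formula, 2A = |[(-4)·6 − 9·(-1)] + [9·9 − 7·6] + [7·(-1) − (-4)·9]| = 53, so the area is 26.5.
The number of boundary lattice points is Σ gcd(|Δx|,|Δy|) = gcd(13,7) + gcd(2,3) + gcd(11,10) = 1+1+1 = 3.
Scaling by 4 multiplies the area by 4² = 16 (so the new area is 424) and multiplies the boundary lattice-point count by 4, giving 12.
By Pick's theorem, the interior count of the dilated polygon is 424 − 12/2 + 1 = 419.

419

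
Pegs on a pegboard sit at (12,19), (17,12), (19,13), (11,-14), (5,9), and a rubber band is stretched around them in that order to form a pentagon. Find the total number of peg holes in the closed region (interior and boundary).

By the shoelace formula, twice the signed area is |(12·12 − 17·19) + (17·13 − 19·12) + (19·(-14) − 11·13) + (11·9 − 5·(-14)) + (5·19 − 12·9)| = 439, so the area is 439/2.
The number of boundary lattice points is Σ gcd(|Δx|,|Δy|) = gcd(5,7) + gcd(2,1) + gcd(8,27) + gcd(6,23) + gcd(7,10) = 1+1+1+1+1 = 5.
Pick's theorem gives I = A − B/2 + 1 = 439/2 − 5/2 + 1 = 218, so the closed region contains I + B = 218 + 5 = 223 lattice points.

223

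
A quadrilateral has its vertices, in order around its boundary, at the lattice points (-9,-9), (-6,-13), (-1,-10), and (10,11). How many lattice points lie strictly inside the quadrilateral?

103

Using the shoelace formula, 2A = |[(-9)·(-13) − (-6)·(-9)] + [(-6)·(-10) − (-1)·(-13)] + [(-1)·11 − 10·(-10)] + [10·(-9) − (-9)·11]| = 208, so the area is 104.
The number of boundary lattice points is Σ gcd(|Δx|,|Δy|) = gcd(3,4) + gcd(5,3) + gcd(11,21) + gcd(19,20) = 1+1+1+1 = 4.
By Pick's theorem A = I + B/2 − 1, so I = 104 − 4/2 + 1 = 103.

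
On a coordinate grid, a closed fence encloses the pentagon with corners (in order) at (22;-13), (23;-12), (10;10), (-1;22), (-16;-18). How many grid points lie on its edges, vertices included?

Along each edge there are gcd(|Δx|,|Δy|)+1 lattice points, so counting each shared vertex once the boundary has gcd(1,1) + gcd(13,22) + gcd(11,12) + gcd(15,40) + gcd(38,5) = 1+1+1+5+1 = 9.

9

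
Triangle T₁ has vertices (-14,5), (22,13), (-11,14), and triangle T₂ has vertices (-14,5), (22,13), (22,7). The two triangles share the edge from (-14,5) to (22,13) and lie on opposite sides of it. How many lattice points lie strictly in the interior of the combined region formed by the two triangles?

The union is the simple quadrilateral with vertices (-14,5), (-11,14), (22,13), (22,7) in order.
The shoelace formula gives twice the area as |[(-14)·14 − (-11)·5] + [(-11)·13 − 22·14] + [22·7 − 22·13] + [22·5 − (-14)·7]| = 516, so the area is 258.
Along each edge there are gcd(|Δx|,|Δy|)+1 lattice points, so counting each shared vertex once the boundary has gcd(3,9) + gcd(33,1) + gcd(0,6) + gcd(36,2) = 3+1+6+2 = 12.
By Pick's theorem I = A − B/2 + 1 = 258 − 12/2 + 1 = 253.

253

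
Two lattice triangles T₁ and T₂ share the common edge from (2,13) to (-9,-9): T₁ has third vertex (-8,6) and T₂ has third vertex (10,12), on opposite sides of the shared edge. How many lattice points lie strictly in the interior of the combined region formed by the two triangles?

The union is the simple quadrilateral with vertices (2,13), (-8,6), (-9,-9), (10,12) in order.
By the shoelace formula, twice the signed area is |[2·6 − (-8)·13] + [(-8)·(-9) − (-9)·6] + [(-9)·12 − 10·(-9)] + [10·13 − 2·12]| = 330, so the area is 165.
The number of boundary lattice points is Σ gcd(|Δx|,|Δy|) = gcd(10,7) + gcd(1,15) + gcd(19,21) + gcd(8,1) = 1+1+1+1 = 4.
By Pick's theorem I = A − B/2 + 1 = 165 − 4/2 + 1 = 164.

164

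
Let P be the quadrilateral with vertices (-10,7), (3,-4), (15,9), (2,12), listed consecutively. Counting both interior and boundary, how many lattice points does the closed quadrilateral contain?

204

The shoelace formula gives twice the area as |((-10)·(-4) − 3·7) + (3·9 − 15·(-4)) + (15·12 − 2·9) + (2·7 − (-10)·12)| = 402, so the area is 201.
Summing gcd(|Δx|,|Δy|) over the edges gives the boundary count: gcd(13,11) + gcd(12,13) + gcd(13,3) + gcd(12,5) = 1+1+1+1 = 4.
Pick's theorem gives I = A − B/2 + 1 = 201 − 4/2 + 1 = 200, so the closed region contains I + B = 200 + 4 = 204 lattice points.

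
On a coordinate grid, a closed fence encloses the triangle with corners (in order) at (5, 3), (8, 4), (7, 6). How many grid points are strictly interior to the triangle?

3

The shoelace formula gives twice the area as |(5·4 − 8·3) + (8·6 − 7·4) + (7·3 − 5·6)| = 7, so the area is 3.5.
The number of boundary lattice points is Σ gcd(|Δx|,|Δy|) = gcd(3,1) + gcd(1,2) + gcd(2,3) = 1+1+1 = 3.
By Pick's theorem A = I + B/2 − 1, so I = 3.5 − 3/2 + 1 = 3.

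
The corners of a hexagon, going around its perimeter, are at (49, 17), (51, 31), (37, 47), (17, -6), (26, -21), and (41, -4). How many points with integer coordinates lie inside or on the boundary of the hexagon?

Using the shoelace formula, 2A = |(49·31 − 51·17) + (51·47 − 37·31) + (37·(-6) − 17·47) + (17·(-21) − 26·(-6)) + (26·(-4) − 41·(-21)) + (41·17 − 49·(-4))| = 2330, so the area is 1165.
The number of boundary lattice points is Σ gcd(|Δx|,|Δy|) = gcd(2,14) + gcd(14,16) + gcd(20,53) + gcd(9,15) + gcd(15,17) + gcd(8,21) = 2+2+1+3+1+1 = 10.
Pick's theorem gives I = A − B/2 + 1 = 1165 − 10/2 + 1 = 1161, so the closed region contains I + B = 1161 + 10 = 1171 lattice points.

1171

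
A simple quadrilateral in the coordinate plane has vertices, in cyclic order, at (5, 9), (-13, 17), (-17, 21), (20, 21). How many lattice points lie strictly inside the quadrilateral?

By the shoelace formula, twice the signed area is |[5·17 − (-13)·9] + [(-13)·21 − (-17)·17] + [(-17)·21 − 20·21] + [20·9 − 5·21]| = 484, so the area is 242.
Summing gcd(|Δx|,|Δy|) over the edges gives the boundary count: gcd(18,8) + gcd(4,4) + gcd(37,0) + gcd(15,12) = 2+4+37+3 = 46.
Pick's theorem gives I = A − B/2 + 1 = 242 − 46/2 + 1 = 220.

220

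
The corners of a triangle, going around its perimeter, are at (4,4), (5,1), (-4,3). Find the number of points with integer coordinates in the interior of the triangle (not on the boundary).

12

By the shoelace formula, twice the signed area is |(4·1 − 5·4) + (5·3 − (-4)·1) + ((-4)·4 − 4·3)| = 25, so the area is 25/2.
Along each edge there are gcd(|Δx|,|Δy|)+1 lattice points, so counting each shared vertex once the boundary has gcd(1,3) + gcd(9,2) + gcd(8,1) = 1+1+1 = 3.
Pick's theorem gives I = A − B/2 + 1 = 25/2 − 3/2 + 1 = 12.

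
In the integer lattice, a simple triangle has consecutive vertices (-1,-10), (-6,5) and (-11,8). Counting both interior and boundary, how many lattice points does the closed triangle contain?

35

By the shoelace formula, twice the signed area is |[(-1)·5 − (-6)·(-10)] + [(-6)·8 − (-11)·5] + [(-11)·(-10) − (-1)·8]| = 60, so the area is 30.
The number of boundary lattice points is Σ gcd(|Δx|,|Δy|) = gcd(5,15) + gcd(5,3) + gcd(10,18) = 5+1+2 = 8.
Pick's theorem gives I = A − B/2 + 1 = 30 − 8/2 + 1 = 27, so the closed region contains I + B = 27 + 8 = 35 lattice points.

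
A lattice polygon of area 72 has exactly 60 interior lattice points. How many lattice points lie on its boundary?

Pick's theorem gives A = I + B/2 − 1, so B = 2(A − I + 1) = 2(72 − 60 + 1) = 26.

26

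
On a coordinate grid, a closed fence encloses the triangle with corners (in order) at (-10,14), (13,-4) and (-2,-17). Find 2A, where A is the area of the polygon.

569

By the shoelace formula, twice the signed area is |((-10)·(-4) − 13·14) + (13·(-17) − (-2)·(-4)) + ((-2)·14 − (-10)·(-17))| = 569, so the area is 569/2.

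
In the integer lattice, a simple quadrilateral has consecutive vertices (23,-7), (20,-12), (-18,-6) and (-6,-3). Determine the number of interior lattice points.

169

The shoelace formula gives twice the area as |[23·(-12) − 20·(-7)] + [20·(-6) − (-18)·(-12)] + [(-18)·(-3) − (-6)·(-6)] + [(-6)·(-7) − 23·(-3)]| = 343, so the area is 171.5.
Summing gcd(|Δx|,|Δy|) over the edges gives the boundary count: gcd(3,5) + gcd(38,6) + gcd(12,3) + gcd(29,4) = 1+2+3+1 = 7.
By Pick's theorem A = I + B/2 − 1, so I = 171.5 − 7/2 + 1 = 169.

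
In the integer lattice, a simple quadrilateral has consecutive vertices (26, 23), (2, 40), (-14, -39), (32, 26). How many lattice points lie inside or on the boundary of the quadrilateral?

By the shoelace formula, twice the signed area is |(26·40 − 2·23) + (2·(-39) − (-14)·40) + ((-14)·26 − 32·(-39)) + (32·23 − 26·26)| = 2420, so the area is 1210.
Summing gcd(|Δx|,|Δy|) over the edges gives the boundary count: gcd(24,17) + gcd(16,79) + gcd(46,65) + gcd(6,3) = 1+1+1+3 = 6.
Pick's theorem gives I = A − B/2 + 1 = 1210 − 6/2 + 1 = 1208, so the closed region contains I + B = 1208 + 6 = 1214 lattice points.

1214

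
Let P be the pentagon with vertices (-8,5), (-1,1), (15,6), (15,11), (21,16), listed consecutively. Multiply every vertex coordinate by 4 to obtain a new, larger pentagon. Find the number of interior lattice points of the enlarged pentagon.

By the shoelace formula, twice the signed area is |((-8)·1 − (-1)·5) + ((-1)·6 − 15·1) + (15·11 − 15·6) + (15·16 − 21·11) + (21·5 − (-8)·16)| = 293, so the area is 293/2.
Summing gcd(|Δx|,|Δy|) over the edges gives the boundary count: gcd(7,4) + gcd(16,5) + gcd(0,5) + gcd(6,5) + gcd(29,11) = 1+1+5+1+1 = 9.
Scaling by 4 multiplies the area by 4² = 16 (so the new area is 2344) and multiplies the boundary lattice-point count by 4, giving 36.
By Pick's theorem, the interior count of the dilated polygon is 2344 − 36/2 + 1 = 2327.

2327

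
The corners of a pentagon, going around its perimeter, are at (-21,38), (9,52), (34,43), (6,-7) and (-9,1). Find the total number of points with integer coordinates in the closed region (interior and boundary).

1849

Using the shoelace formula, 2A = |((-21)·52 − 9·38) + (9·43 − 34·52) + (34·(-7) − 6·43) + (6·1 − (-9)·(-7)) + ((-9)·38 − (-21)·1)| = 3689, so the area is 1844.5.
The number of boundary lattice points is Σ gcd(|Δx|,|Δy|) = gcd(30,14) + gcd(25,9) + gcd(28,50) + gcd(15,8) + gcd(12,37) = 2+1+2+1+1 = 7.
Pick's theorem gives I = A − B/2 + 1 = 1844.5 − 7/2 + 1 = 1842, so the closed region contains I + B = 1842 + 7 = 1849 lattice points.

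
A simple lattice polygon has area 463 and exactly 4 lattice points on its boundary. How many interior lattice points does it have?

From Pick's theorem, I = A − B/2 + 1 = 463 − 4/2 + 1 = 462.

462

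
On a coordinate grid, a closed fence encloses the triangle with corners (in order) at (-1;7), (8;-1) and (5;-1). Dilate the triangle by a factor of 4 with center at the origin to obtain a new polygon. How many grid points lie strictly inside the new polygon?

By the shoelace formula, twice the signed area is |((-1)·(-1) − 8·7) + (8·(-1) − 5·(-1)) + (5·7 − (-1)·(-1))| = 24, so the area is 12.
Along each edge there are gcd(|Δx|,|Δy|)+1 lattice points, so counting each shared vertex once the boundary has gcd(9,8) + gcd(3,0) + gcd(6,8) = 1+3+2 = 6.
Scaling by 4 multiplies the area by 4² = 16 (so the new area is 192) and multiplies the boundary lattice-point count by 4, giving 24.
By Pick's theorem, the interior count of the dilated polygon is 192 − 24/2 + 1 = 181.

181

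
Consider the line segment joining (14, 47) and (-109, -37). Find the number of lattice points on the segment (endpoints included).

4

The number of lattice points on a segment between lattice points is gcd(|Δx|,|Δy|) + 1 = gcd(123,84) + 1 = 3 + 1 = 4.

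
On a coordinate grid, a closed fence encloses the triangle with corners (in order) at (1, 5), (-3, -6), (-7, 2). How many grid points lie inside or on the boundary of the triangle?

42

By the shoelace formula, twice the signed area is |[1·(-6) − (-3)·5] + [(-3)·2 − (-7)·(-6)] + [(-7)·5 − 1·2]| = 76, so the area is 38.
Along each edge there are gcd(|Δx|,|Δy|)+1 lattice points, so counting each shared vertex once the boundary has gcd(4,11) + gcd(4,8) + gcd(8,3) = 1+4+1 = 6.
Pick's theorem gives I = A − B/2 + 1 = 38 − 6/2 + 1 = 36, so the closed region contains I + B = 36 + 6 = 42 lattice points.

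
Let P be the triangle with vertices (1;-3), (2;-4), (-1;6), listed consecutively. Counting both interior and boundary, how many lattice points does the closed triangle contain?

6

By the shoelace formula, twice the signed area is |(1·(-4) − 2·(-3)) + (2·6 − (-1)·(-4)) + ((-1)·(-3) − 1·6)| = 7, so the area is 3.5.
The number of boundary lattice points is Σ gcd(|Δx|,|Δy|) = gcd(1,1) + gcd(3,10) + gcd(2,9) = 1+1+1 = 3.
Pick's theorem gives I = A − B/2 + 1 = 3.5 − 3/2 + 1 = 3, so the closed region contains I + B = 3 + 3 = 6 lattice points.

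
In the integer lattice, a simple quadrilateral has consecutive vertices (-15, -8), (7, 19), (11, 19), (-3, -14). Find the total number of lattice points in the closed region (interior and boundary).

301

Using the shoelace formula, 2A = |((-15)·19 − 7·(-8)) + (7·19 − 11·19) + (11·(-14) − (-3)·19) + ((-3)·(-8) − (-15)·(-14))| = 588, so the area is 294.
Summing gcd(|Δx|,|Δy|) over the edges gives the boundary count: gcd(22,27) + gcd(4,0) + gcd(14,33) + gcd(12,6) = 1+4+1+6 = 12.
Pick's theorem gives I = A − B/2 + 1 = 294 − 12/2 + 1 = 289, so the closed region contains I + B = 289 + 12 = 301 lattice points.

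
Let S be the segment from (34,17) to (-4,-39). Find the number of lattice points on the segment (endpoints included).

3

The number of lattice points on a segment between lattice points is gcd(|Δx|,|Δy|) + 1 = gcd(38,56) + 1 = 2 + 1 = 3.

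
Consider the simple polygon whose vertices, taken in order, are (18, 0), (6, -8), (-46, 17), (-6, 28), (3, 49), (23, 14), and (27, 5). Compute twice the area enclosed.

3412

By the shoelace formula, twice the signed area is |(18·(-8) − 6·0) + (6·17 − (-46)·(-8)) + ((-46)·28 − (-6)·17) + ((-6)·49 − 3·28) + (3·14 − 23·49) + (23·5 − 27·14) + (27·0 − 18·5)| = 3412, so the area is 1706.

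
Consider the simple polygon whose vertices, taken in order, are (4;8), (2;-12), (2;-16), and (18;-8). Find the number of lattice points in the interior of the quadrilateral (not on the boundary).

181

By the shoelace formula, twice the signed area is |[4·(-12) − 2·8] + [2·(-16) − 2·(-12)] + [2·(-8) − 18·(-16)] + [18·8 − 4·(-8)]| = 376, so the area is 188.
The number of boundary lattice points is Σ gcd(|Δx|,|Δy|) = gcd(2,20) + gcd(0,4) + gcd(16,8) + gcd(14,16) = 2+4+8+2 = 16.
By Pick's theorem A = I + B/2 − 1, so I = 188 − 16/2 + 1 = 181.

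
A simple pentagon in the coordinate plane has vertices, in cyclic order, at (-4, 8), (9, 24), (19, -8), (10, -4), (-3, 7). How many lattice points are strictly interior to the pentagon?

313

By the shoelace formula, twice the signed area is |[(-4)·24 − 9·8] + [9·(-8) − 19·24] + [19·(-4) − 10·(-8)] + [10·7 − (-3)·(-4)] + [(-3)·8 − (-4)·7]| = 630, so the area is 315.
Along each edge there are gcd(|Δx|,|Δy|)+1 lattice points, so counting each shared vertex once the boundary has gcd(13,16) + gcd(10,32) + gcd(9,4) + gcd(13,11) + gcd(1,1) = 1+2+1+1+1 = 6.
By Pick's theorem A = I + B/2 − 1, so I = 315 − 6/2 + 1 = 313.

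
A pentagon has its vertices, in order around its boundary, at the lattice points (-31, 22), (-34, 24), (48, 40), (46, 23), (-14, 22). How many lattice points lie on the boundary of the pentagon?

Along each edge there are gcd(|Δx|,|Δy|)+1 lattice points, so counting each shared vertex once the boundary has gcd(3,2) + gcd(82,16) + gcd(2,17) + gcd(60,1) + gcd(17,0) = 1+2+1+1+17 = 22.

22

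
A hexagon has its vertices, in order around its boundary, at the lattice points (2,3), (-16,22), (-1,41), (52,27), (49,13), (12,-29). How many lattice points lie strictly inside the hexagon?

2413

By the shoelace formula, twice the signed area is |[2·22 − (-16)·3] + [(-16)·41 − (-1)·22] + [(-1)·27 − 52·41] + [52·13 − 49·27] + [49·(-29) − 12·13] + [12·3 − 2·(-29)]| = 4831, so the area is 2415.5.
Summing gcd(|Δx|,|Δy|) over the edges gives the boundary count: gcd(18,19) + gcd(15,19) + gcd(53,14) + gcd(3,14) + gcd(37,42) + gcd(10,32) = 1+1+1+1+1+2 = 7.
Pick's theorem gives I = A − B/2 + 1 = 2415.5 − 7/2 + 1 = 2413.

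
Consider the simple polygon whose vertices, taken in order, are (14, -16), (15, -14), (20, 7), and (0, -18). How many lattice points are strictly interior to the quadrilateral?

157

The shoelace formula gives twice the area as |[14·(-14) − 15·(-16)] + [15·7 − 20·(-14)] + [20·(-18) − 0·7] + [0·(-16) − 14·(-18)]| = 321, so the area is 321/2.
Summing gcd(|Δx|,|Δy|) over the edges gives the boundary count: gcd(1,2) + gcd(5,21) + gcd(20,25) + gcd(14,2) = 1+1+5+2 = 9.
Pick's theorem gives I = A − B/2 + 1 = 321/2 − 9/2 + 1 = 157.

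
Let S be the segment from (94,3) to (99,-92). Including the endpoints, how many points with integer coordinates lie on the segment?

The number of lattice points on a segment between lattice points is gcd(|Δx|,|Δy|) + 1 = gcd(5,95) + 1 = 5 + 1 = 6.

6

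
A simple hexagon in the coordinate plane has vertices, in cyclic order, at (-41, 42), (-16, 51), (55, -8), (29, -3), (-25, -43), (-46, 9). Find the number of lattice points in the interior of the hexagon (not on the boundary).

Using the shoelace formula, 2A = |((-41)·51 − (-16)·42) + ((-16)·(-8) − 55·51) + (55·(-3) − 29·(-8)) + (29·(-43) − (-25)·(-3)) + ((-25)·9 − (-46)·(-43)) + ((-46)·42 − (-41)·9)| = 9117, so the area is 4558.5.
Along each edge there are gcd(|Δx|,|Δy|)+1 lattice points, so counting each shared vertex once the boundary has gcd(25,9) + gcd(71,59) + gcd(26,5) + gcd(54,40) + gcd(21,52) + gcd(5,33) = 1+1+1+2+1+1 = 7.
By Pick's theorem A = I + B/2 − 1, so I = 4558.5 − 7/2 + 1 = 4556.

4556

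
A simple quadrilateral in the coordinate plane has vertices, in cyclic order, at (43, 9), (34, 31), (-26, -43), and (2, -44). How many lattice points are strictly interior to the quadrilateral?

1754

The shoelace formula gives twice the area as |[43·31 − 34·9] + [34·(-43) − (-26)·31] + [(-26)·(-44) − 2·(-43)] + [2·9 − 43·(-44)]| = 3511, so the area is 1755.5.
The number of boundary lattice points is Σ gcd(|Δx|,|Δy|) = gcd(9,22) + gcd(60,74) + gcd(28,1) + gcd(41,53) = 1+2+1+1 = 5.
By Pick's theorem A = I + B/2 − 1, so I = 1755.5 − 5/2 + 1 = 1754.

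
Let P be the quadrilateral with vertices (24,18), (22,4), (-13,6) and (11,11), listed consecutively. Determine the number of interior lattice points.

The shoelace formula gives twice the area as |(24·4 − 22·18) + (22·6 − (-13)·4) + ((-13)·11 − 11·6) + (11·18 − 24·11)| = 391, so the area is 195.5.
Summing gcd(|Δx|,|Δy|) over the edges gives the boundary count: gcd(2,14) + gcd(35,2) + gcd(24,5) + gcd(13,7) = 2+1+1+1 = 5.
Pick's theorem gives I = A − B/2 + 1 = 195.5 − 5/2 + 1 = 194.

194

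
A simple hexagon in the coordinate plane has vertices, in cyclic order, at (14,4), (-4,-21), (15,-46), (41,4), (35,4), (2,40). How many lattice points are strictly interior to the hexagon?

The shoelace formula gives twice the area as |[14·(-21) − (-4)·4] + [(-4)·(-46) − 15·(-21)] + [15·4 − 41·(-46)] + [41·4 − 35·4] + [35·40 − 2·4] + [2·4 − 14·40]| = 3031, so the area is 3031/2.
The number of boundary lattice points is Σ gcd(|Δx|,|Δy|) = gcd(18,25) + gcd(19,25) + gcd(26,50) + gcd(6,0) + gcd(33,36) + gcd(12,36) = 1+1+2+6+3+12 = 25.
Pick's theorem gives I = A − B/2 + 1 = 3031/2 − 25/2 + 1 = 1504.

1504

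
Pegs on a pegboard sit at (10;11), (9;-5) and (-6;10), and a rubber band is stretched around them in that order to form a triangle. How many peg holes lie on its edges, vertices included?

Along each edge there are gcd(|Δx|,|Δy|)+1 lattice points, so counting each shared vertex once the boundary has gcd(1,16) + gcd(15,15) + gcd(16,1) = 1+15+1 = 17.

17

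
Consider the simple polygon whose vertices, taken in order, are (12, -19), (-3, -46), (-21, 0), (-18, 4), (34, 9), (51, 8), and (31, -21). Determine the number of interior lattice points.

1896

By the shoelace formula, twice the signed area is |[12·(-46) − (-3)·(-19)] + [(-3)·0 − (-21)·(-46)] + [(-21)·4 − (-18)·0] + [(-18)·9 − 34·4] + [34·8 − 51·9] + [51·(-21) − 31·8] + [31·(-19) − 12·(-21)]| = 3800, so the area is 1900.
The number of boundary lattice points is Σ gcd(|Δx|,|Δy|) = gcd(15,27) + gcd(18,46) + gcd(3,4) + gcd(52,5) + gcd(17,1) + gcd(20,29) + gcd(19,2) = 3+2+1+1+1+1+1 = 10.
Pick's theorem gives I = A − B/2 + 1 = 1900 − 10/2 + 1 = 1896.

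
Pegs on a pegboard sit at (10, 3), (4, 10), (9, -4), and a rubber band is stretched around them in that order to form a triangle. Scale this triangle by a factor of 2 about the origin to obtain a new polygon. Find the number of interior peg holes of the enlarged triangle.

96

By the shoelace formula, twice the signed area is |(10·10 − 4·3) + (4·(-4) − 9·10) + (9·3 − 10·(-4))| = 49, so the area is 49/2.
Along each edge there are gcd(|Δx|,|Δy|)+1 lattice points, so counting each shared vertex once the boundary has gcd(6,7) + gcd(5,14) + gcd(1,7) = 1+1+1 = 3.
Scaling by 2 multiplies the area by 2² = 4 (so the new area is 98) and multiplies the boundary lattice-point count by 2, giving 6.
By Pick's theorem, the interior count of the dilated polygon is 98 − 6/2 + 1 = 96.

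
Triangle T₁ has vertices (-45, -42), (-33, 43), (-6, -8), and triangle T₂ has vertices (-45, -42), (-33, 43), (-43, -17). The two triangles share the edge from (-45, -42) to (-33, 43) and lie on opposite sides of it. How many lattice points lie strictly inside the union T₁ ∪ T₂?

The union is the simple quadrilateral with vertices (-45, -42), (-6, -8), (-33, 43), (-43, -17) in order.
The shoelace formula gives twice the area as |((-45)·(-8) − (-6)·(-42)) + ((-6)·43 − (-33)·(-8)) + ((-33)·(-17) − (-43)·43) + ((-43)·(-42) − (-45)·(-17))| = 3037, so the area is 3037/2.
Summing gcd(|Δx|,|Δy|) over the edges gives the boundary count: gcd(39,34) + gcd(27,51) + gcd(10,60) + gcd(2,25) = 1+3+10+1 = 15.
By Pick's theorem I = A − B/2 + 1 = 3037/2 − 15/2 + 1 = 1512.

1512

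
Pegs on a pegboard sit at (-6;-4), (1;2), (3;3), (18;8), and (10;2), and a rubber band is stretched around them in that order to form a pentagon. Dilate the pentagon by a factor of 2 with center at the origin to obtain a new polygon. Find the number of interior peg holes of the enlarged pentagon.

216

Using the shoelace formula, 2A = |((-6)·2 − 1·(-4)) + (1·3 − 3·2) + (3·8 − 18·3) + (18·2 − 10·8) + (10·(-4) − (-6)·2)| = 113, so the area is 113/2.
Summing gcd(|Δx|,|Δy|) over the edges gives the boundary count: gcd(7,6) + gcd(2,1) + gcd(15,5) + gcd(8,6) + gcd(16,6) = 1+1+5+2+2 = 11.
Scaling by 2 multiplies the area by 2² = 4 (so the new area is 226) and multiplies the boundary lattice-point count by 2, giving 22.
By Pick's theorem, the interior count of the dilated polygon is 226 − 22/2 + 1 = 216.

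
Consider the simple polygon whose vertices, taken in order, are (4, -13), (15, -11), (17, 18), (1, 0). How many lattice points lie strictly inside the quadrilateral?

By the shoelace formula, twice the signed area is |[4·(-11) − 15·(-13)] + [15·18 − 17·(-11)] + [17·0 − 1·18] + [1·(-13) − 4·0]| = 577, so the area is 288.5.
Summing gcd(|Δx|,|Δy|) over the edges gives the boundary count: gcd(11,2) + gcd(2,29) + gcd(16,18) + gcd(3,13) = 1+1+2+1 = 5.
By Pick's theorem A = I + B/2 − 1, so I = 288.5 − 5/2 + 1 = 287.

287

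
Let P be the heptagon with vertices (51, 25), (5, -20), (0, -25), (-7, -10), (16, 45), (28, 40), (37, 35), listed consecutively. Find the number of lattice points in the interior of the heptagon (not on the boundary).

Using the shoelace formula, 2A = |[51·(-20) − 5·25] + [5·(-25) − 0·(-20)] + [0·(-10) − (-7)·(-25)] + [(-7)·45 − 16·(-10)] + [16·40 − 28·45] + [28·35 − 37·40] + [37·25 − 51·35]| = 3580, so the area is 1790.
The number of boundary lattice points is Σ gcd(|Δx|,|Δy|) = gcd(46,45) + gcd(5,5) + gcd(7,15) + gcd(23,55) + gcd(12,5) + gcd(9,5) + gcd(14,10) = 1+5+1+1+1+1+2 = 12.
By Pick's theorem A = I + B/2 − 1, so I = 1790 − 12/2 + 1 = 1785.

1785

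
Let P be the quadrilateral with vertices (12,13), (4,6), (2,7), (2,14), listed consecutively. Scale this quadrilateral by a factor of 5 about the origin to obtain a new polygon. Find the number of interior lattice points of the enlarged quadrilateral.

Using the shoelace formula, 2A = |[12·6 − 4·13] + [4·7 − 2·6] + [2·14 − 2·7] + [2·13 − 12·14]| = 92, so the area is 46.
Along each edge there are gcd(|Δx|,|Δy|)+1 lattice points, so counting each shared vertex once the boundary has gcd(8,7) + gcd(2,1) + gcd(0,7) + gcd(10,1) = 1+1+7+1 = 10.
Scaling by 5 multiplies the area by 5² = 25 (so the new area is 1150) and multiplies the boundary lattice-point count by 5, giving 50.
By Pick's theorem, the interior count of the dilated polygon is 1150 − 50/2 + 1 = 1126.

1126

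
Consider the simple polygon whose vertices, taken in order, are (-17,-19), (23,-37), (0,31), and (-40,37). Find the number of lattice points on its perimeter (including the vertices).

The number of boundary lattice points is Σ gcd(|Δx|,|Δy|) = gcd(40,18) + gcd(23,68) + gcd(40,6) + gcd(23,56) = 2+1+2+1 = 6.

6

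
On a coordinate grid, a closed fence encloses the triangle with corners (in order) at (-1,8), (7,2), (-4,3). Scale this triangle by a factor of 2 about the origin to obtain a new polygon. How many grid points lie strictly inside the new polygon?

113

Using the shoelace formula, 2A = |((-1)·2 − 7·8) + (7·3 − (-4)·2) + ((-4)·8 − (-1)·3)| = 58, so the area is 29.
The number of boundary lattice points is Σ gcd(|Δx|,|Δy|) = gcd(8,6) + gcd(11,1) + gcd(3,5) = 2+1+1 = 4.
Scaling by 2 multiplies the area by 2² = 4 (so the new area is 116) and multiplies the boundary lattice-point count by 2, giving 8.
By Pick's theorem, the interior count of the dilated polygon is 116 − 8/2 + 1 = 113.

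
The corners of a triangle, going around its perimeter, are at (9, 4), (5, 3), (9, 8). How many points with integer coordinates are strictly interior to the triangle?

6

The shoelace formula gives twice the area as |(9·3 − 5·4) + (5·8 − 9·3) + (9·4 − 9·8)| = 16, so the area is 8.
The number of boundary lattice points is Σ gcd(|Δx|,|Δy|) = gcd(4,1) + gcd(4,5) + gcd(0,4) = 1+1+4 = 6.
By Pick's theorem A = I + B/2 − 1, so I = 8 − 6/2 + 1 = 6.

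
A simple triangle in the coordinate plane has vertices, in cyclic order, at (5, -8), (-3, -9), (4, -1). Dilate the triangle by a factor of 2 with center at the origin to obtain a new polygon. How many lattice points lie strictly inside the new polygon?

112

By the shoelace formula, twice the signed area is |(5·(-9) − (-3)·(-8)) + ((-3)·(-1) − 4·(-9)) + (4·(-8) − 5·(-1))| = 57, so the area is 28.5.
The number of boundary lattice points is Σ gcd(|Δx|,|Δy|) = gcd(8,1) + gcd(7,8) + gcd(1,7) = 1+1+1 = 3.
Scaling by 2 multiplies the area by 2² = 4 (so the new area is 114) and multiplies the boundary lattice-point count by 2, giving 6.
By Pick's theorem, the interior count of the dilated polygon is 114 − 6/2 + 1 = 112.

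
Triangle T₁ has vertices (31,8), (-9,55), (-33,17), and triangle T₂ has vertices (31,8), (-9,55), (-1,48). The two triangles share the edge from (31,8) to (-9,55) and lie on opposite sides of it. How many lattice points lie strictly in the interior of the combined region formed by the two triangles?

The union is the simple quadrilateral with vertices (31,8), (-33,17), (-9,55), (-1,48) in order.
The shoelace formula gives twice the area as |[31·17 − (-33)·8] + [(-33)·55 − (-9)·17] + [(-9)·48 − (-1)·55] + [(-1)·8 − 31·48]| = 2744, so the area is 1372.
The number of boundary lattice points is Σ gcd(|Δx|,|Δy|) = gcd(64,9) + gcd(24,38) + gcd(8,7) + gcd(32,40) = 1+2+1+8 = 12.
By Pick's theorem I = A − B/2 + 1 = 1372 − 12/2 + 1 = 1367.

1367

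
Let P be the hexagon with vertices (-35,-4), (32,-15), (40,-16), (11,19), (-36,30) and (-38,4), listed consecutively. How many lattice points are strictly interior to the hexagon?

The shoelace formula gives twice the area as |((-35)·(-15) − 32·(-4)) + (32·(-16) − 40·(-15)) + (40·19 − 11·(-16)) + (11·30 − (-36)·19) + ((-36)·4 − (-38)·30) + ((-38)·(-4) − (-35)·4)| = 3979, so the area is 1989.5.
Along each edge there are gcd(|Δx|,|Δy|)+1 lattice points, so counting each shared vertex once the boundary has gcd(67,11) + gcd(8,1) + gcd(29,35) + gcd(47,11) + gcd(2,26) + gcd(3,8) = 1+1+1+1+2+1 = 7.
By Pick's theorem A = I + B/2 − 1, so I = 1989.5 − 7/2 + 1 = 1987.

1987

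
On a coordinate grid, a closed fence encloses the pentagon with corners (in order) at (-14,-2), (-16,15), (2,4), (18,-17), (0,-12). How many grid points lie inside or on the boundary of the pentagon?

Using the shoelace formula, 2A = |[(-14)·15 − (-16)·(-2)] + [(-16)·4 − 2·15] + [2·(-17) − 18·4] + [18·(-12) − 0·(-17)] + [0·(-2) − (-14)·(-12)]| = 826, so the area is 413.
The number of boundary lattice points is Σ gcd(|Δx|,|Δy|) = gcd(2,17) + gcd(18,11) + gcd(16,21) + gcd(18,5) + gcd(14,10) = 1+1+1+1+2 = 6.
Pick's theorem gives I = A − B/2 + 1 = 413 − 6/2 + 1 = 411, so the closed region contains I + B = 411 + 6 = 417 lattice points.

417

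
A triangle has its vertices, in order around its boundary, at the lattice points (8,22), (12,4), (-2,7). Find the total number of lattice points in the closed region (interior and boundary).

125

The shoelace formula gives twice the area as |(8·4 − 12·22) + (12·7 − (-2)·4) + ((-2)·22 − 8·7)| = 240, so the area is 120.
Summing gcd(|Δx|,|Δy|) over the edges gives the boundary count: gcd(4,18) + gcd(14,3) + gcd(10,15) = 2+1+5 = 8.
Pick's theorem gives I = A − B/2 + 1 = 120 − 8/2 + 1 = 117, so the closed region contains I + B = 117 + 8 = 125 lattice points.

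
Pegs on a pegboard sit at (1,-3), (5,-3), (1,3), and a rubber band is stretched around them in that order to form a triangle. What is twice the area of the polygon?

Using the shoelace formula, 2A = |(1·(-3) − 5·(-3)) + (5·3 − 1·(-3)) + (1·(-3) − 1·3)| = 24, so the area is 12.

24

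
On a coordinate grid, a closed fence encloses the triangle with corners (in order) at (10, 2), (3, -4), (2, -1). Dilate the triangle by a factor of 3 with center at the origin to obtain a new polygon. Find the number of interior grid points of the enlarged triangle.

Using the shoelace formula, 2A = |[10·(-4) − 3·2] + [3·(-1) − 2·(-4)] + [2·2 − 10·(-1)]| = 27, so the area is 27/2.
The number of boundary lattice points is Σ gcd(|Δx|,|Δy|) = gcd(7,6) + gcd(1,3) + gcd(8,3) = 1+1+1 = 3.
Scaling by 3 multiplies the area by 3² = 9 (so the new area is 121.5) and multiplies the boundary lattice-point count by 3, giving 9.
By Pick's theorem, the interior count of the dilated polygon is 121.5 − 9/2 + 1 = 118.

118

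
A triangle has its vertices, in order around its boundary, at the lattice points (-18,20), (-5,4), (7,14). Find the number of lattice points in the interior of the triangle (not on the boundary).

160

Using the shoelace formula, 2A = |[(-18)·4 − (-5)·20] + [(-5)·14 − 7·4] + [7·20 − (-18)·14]| = 322, so the area is 161.
Summing gcd(|Δx|,|Δy|) over the edges gives the boundary count: gcd(13,16) + gcd(12,10) + gcd(25,6) = 1+2+1 = 4.
Pick's theorem gives I = A − B/2 + 1 = 161 − 4/2 + 1 = 160.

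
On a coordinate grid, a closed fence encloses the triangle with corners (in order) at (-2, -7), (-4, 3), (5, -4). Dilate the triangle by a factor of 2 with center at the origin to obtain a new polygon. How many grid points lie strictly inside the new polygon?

Using the shoelace formula, 2A = |((-2)·3 − (-4)·(-7)) + ((-4)·(-4) − 5·3) + (5·(-7) − (-2)·(-4))| = 76, so the area is 38.
Summing gcd(|Δx|,|Δy|) over the edges gives the boundary count: gcd(2,10) + gcd(9,7) + gcd(7,3) = 2+1+1 = 4.
Scaling by 2 multiplies the area by 2² = 4 (so the new area is 152) and multiplies the boundary lattice-point count by 2, giving 8.
By Pick's theorem, the interior count of the dilated polygon is 152 − 8/2 + 1 = 149.

149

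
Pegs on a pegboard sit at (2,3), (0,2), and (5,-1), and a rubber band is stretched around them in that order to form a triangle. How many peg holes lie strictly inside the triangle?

Using the shoelace formula, 2A = |(2·2 − 0·3) + (0·(-1) − 5·2) + (5·3 − 2·(-1))| = 11, so the area is 5.5.
Along each edge there are gcd(|Δx|,|Δy|)+1 lattice points, so counting each shared vertex once the boundary has gcd(2,1) + gcd(5,3) + gcd(3,4) = 1+1+1 = 3.
Pick's theorem gives I = A − B/2 + 1 = 5.5 − 3/2 + 1 = 5.

5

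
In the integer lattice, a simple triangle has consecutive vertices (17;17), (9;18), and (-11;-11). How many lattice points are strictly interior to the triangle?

112

Using the shoelace formula, 2A = |[17·18 − 9·17] + [9·(-11) − (-11)·18] + [(-11)·17 − 17·(-11)]| = 252, so the area is 126.
Along each edge there are gcd(|Δx|,|Δy|)+1 lattice points, so counting each shared vertex once the boundary has gcd(8,1) + gcd(20,29) + gcd(28,28) = 1+1+28 = 30.
By Pick's theorem A = I + B/2 − 1, so I = 126 − 30/2 + 1 = 112.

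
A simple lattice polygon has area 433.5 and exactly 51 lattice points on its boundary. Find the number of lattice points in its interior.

From Pick's theorem, I = A − B/2 + 1 = 433.5 − 51/2 + 1 = 409.

409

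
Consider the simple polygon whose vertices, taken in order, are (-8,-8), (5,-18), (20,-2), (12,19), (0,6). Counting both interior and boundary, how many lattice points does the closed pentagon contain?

By the shoelace formula, twice the signed area is |((-8)·(-18) − 5·(-8)) + (5·(-2) − 20·(-18)) + (20·19 − 12·(-2)) + (12·6 − 0·19) + (0·(-8) − (-8)·6)| = 1058, so the area is 529.
Along each edge there are gcd(|Δx|,|Δy|)+1 lattice points, so counting each shared vertex once the boundary has gcd(13,10) + gcd(15,16) + gcd(8,21) + gcd(12,13) + gcd(8,14) = 1+1+1+1+2 = 6.
Pick's theorem gives I = A − B/2 + 1 = 529 − 6/2 + 1 = 527, so the closed region contains I + B = 527 + 6 = 533 lattice points.

533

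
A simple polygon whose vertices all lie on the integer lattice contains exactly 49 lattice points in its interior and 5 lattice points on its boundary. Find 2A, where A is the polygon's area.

Pick's theorem states A = I + B/2 − 1, so A = 49 + 5/2 − 1 = 101/2.
Hence 2A = 101.

101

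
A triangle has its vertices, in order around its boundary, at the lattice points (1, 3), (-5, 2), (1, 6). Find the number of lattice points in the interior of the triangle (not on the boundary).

By the shoelace formula, twice the signed area is |[1·2 − (-5)·3] + [(-5)·6 − 1·2] + [1·3 − 1·6]| = 18, so the area is 9.
Along each edge there are gcd(|Δx|,|Δy|)+1 lattice points, so counting each shared vertex once the boundary has gcd(6,1) + gcd(6,4) + gcd(0,3) = 1+2+3 = 6.
By Pick's theorem A = I + B/2 − 1, so I = 9 − 6/2 + 1 = 7.

7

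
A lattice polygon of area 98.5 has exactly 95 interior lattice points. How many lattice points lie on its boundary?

Pick's theorem gives A = I + B/2 − 1, so B = 2(A − I + 1) = 2(98.5 − 95 + 1) = 9.

9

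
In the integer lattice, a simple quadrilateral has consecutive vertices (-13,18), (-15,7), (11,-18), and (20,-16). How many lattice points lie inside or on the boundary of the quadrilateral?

357

Using the shoelace formula, 2A = |[(-13)·7 − (-15)·18] + [(-15)·(-18) − 11·7] + [11·(-16) − 20·(-18)] + [20·18 − (-13)·(-16)]| = 708, so the area is 354.
Along each edge there are gcd(|Δx|,|Δy|)+1 lattice points, so counting each shared vertex once the boundary has gcd(2,11) + gcd(26,25) + gcd(9,2) + gcd(33,34) = 1+1+1+1 = 4.
Pick's theorem gives I = A − B/2 + 1 = 354 − 4/2 + 1 = 353, so the closed region contains I + B = 353 + 4 = 357 lattice points.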